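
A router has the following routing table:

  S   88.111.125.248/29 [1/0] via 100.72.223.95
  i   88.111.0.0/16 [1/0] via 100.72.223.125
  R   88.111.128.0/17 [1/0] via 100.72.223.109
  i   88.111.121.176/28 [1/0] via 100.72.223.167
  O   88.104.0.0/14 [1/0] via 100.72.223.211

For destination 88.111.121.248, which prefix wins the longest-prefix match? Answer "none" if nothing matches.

88.111.0.0/16

Entries matching 88.111.121.248:
  88.111.0.0/16 (88.111.0.0 - 88.111.255.255)
Most specific is 88.111.0.0/16.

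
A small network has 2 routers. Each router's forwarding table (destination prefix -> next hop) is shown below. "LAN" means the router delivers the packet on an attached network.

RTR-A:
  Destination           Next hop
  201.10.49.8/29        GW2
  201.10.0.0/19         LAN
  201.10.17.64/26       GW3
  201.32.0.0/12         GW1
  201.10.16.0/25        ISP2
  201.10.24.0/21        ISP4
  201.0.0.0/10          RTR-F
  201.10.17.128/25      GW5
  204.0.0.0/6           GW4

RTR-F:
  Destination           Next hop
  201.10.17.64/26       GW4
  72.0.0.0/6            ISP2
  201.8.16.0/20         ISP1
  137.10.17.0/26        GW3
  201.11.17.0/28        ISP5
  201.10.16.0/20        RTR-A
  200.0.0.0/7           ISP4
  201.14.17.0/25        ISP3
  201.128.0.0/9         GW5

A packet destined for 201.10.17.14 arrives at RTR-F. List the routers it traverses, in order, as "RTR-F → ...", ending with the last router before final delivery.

RTR-F → RTR-A

At RTR-F: longest match for 201.10.17.14 is 201.10.16.0/20 -> RTR-A
At RTR-A: longest match for 201.10.17.14 is 201.10.0.0/19 -> LAN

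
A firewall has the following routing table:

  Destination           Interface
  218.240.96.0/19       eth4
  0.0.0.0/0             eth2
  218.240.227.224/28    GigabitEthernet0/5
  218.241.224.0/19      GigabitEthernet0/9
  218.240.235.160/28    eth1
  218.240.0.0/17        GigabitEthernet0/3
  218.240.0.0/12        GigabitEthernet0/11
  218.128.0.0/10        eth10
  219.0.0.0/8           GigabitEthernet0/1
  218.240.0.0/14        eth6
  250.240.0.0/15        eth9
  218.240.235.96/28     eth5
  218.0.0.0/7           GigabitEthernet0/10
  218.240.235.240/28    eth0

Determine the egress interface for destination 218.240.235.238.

Routes whose prefix contains 218.240.235.238:
  0.0.0.0/0 (default, matches everything) -> eth2
  218.0.0.0/7 (218.0.0.0 - 219.255.255.255) -> GigabitEthernet0/10
  218.240.0.0/12 (218.240.0.0 - 218.255.255.255) -> GigabitEthernet0/11
  218.240.0.0/14 (218.240.0.0 - 218.243.255.255) -> eth6
More-specific entries that do NOT match:
  218.240.227.224/28 (218.240.227.224 - 218.240.227.239) does not contain 218.240.235.238
  218.240.235.160/28 (218.240.235.160 - 218.240.235.175) does not contain 218.240.235.238
  218.240.235.96/28 (218.240.235.96 - 218.240.235.111) does not contain 218.240.235.238
  218.240.235.240/28 (218.240.235.240 - 218.240.235.255) does not contain 218.240.235.238
  218.240.96.0/19 (218.240.96.0 - 218.240.127.255) does not contain 218.240.235.238
  218.241.224.0/19 (218.241.224.0 - 218.241.255.255) does not contain 218.240.235.238
  218.240.0.0/17 (218.240.0.0 - 218.240.127.255) does not contain 218.240.235.238
  250.240.0.0/15 (250.240.0.0 - 250.241.255.255) does not contain 218.240.235.238
Longest matching prefix is /14 -> interface eth6.

eth6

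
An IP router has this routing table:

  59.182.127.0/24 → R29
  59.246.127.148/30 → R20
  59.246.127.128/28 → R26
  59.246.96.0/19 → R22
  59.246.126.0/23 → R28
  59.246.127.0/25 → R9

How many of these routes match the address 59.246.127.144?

Prefixes containing 59.246.127.144:
  59.246.96.0/19 (59.246.96.0 - 59.246.127.255)
  59.246.126.0/23 (59.246.126.0 - 59.246.127.255)
Total matching entries: 2.

2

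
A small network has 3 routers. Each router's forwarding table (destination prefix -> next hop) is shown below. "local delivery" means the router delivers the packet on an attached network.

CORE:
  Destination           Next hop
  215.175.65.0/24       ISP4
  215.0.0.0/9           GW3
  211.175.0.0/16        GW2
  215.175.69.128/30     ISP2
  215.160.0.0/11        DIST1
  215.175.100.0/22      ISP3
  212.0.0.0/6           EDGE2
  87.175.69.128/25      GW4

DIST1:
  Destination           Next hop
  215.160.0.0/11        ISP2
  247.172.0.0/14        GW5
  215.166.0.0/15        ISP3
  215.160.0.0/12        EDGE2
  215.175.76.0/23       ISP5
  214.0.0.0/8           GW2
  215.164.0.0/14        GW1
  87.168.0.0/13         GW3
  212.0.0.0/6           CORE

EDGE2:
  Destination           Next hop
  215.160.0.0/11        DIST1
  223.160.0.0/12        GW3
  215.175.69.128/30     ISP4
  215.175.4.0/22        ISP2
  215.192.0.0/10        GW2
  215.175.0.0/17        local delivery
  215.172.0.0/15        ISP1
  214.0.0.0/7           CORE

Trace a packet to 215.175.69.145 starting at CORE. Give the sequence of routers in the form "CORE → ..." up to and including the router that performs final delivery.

At CORE: longest match for 215.175.69.145 is 215.160.0.0/11 -> DIST1
At DIST1: longest match for 215.175.69.145 is 215.160.0.0/12 -> EDGE2
At EDGE2: longest match for 215.175.69.145 is 215.175.0.0/17 -> local delivery

CORE → DIST1 → EDGE2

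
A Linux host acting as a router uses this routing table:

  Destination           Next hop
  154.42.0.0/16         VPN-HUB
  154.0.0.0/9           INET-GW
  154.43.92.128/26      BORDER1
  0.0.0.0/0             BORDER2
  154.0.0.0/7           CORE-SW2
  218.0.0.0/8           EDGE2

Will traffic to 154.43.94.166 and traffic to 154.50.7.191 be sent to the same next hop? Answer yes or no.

154.43.94.166: longest match 154.0.0.0/9 -> INET-GW
154.50.7.191: longest match 154.0.0.0/9 -> INET-GW

yes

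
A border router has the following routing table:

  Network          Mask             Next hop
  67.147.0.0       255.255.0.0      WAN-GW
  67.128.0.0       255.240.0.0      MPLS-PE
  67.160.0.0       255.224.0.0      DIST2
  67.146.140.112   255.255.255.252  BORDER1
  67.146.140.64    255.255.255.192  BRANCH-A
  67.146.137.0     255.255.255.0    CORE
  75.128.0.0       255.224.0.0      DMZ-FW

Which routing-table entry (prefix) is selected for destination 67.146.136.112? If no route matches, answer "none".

67.146.136.112 is outside every listed prefix and there is no default route.

none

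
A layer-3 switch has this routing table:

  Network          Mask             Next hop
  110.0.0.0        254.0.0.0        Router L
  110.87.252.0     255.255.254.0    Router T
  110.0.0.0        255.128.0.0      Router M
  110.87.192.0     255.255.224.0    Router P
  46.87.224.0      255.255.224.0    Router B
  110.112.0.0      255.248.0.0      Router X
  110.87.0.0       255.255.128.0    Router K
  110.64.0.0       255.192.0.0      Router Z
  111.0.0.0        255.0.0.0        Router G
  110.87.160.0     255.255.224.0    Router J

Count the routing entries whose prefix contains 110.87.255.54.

Prefixes containing 110.87.255.54:
  110.0.0.0/7 (110.0.0.0 - 111.255.255.255)
  110.0.0.0/9 (110.0.0.0 - 110.127.255.255)
  110.64.0.0/10 (110.64.0.0 - 110.127.255.255)
Total matching entries: 3.

3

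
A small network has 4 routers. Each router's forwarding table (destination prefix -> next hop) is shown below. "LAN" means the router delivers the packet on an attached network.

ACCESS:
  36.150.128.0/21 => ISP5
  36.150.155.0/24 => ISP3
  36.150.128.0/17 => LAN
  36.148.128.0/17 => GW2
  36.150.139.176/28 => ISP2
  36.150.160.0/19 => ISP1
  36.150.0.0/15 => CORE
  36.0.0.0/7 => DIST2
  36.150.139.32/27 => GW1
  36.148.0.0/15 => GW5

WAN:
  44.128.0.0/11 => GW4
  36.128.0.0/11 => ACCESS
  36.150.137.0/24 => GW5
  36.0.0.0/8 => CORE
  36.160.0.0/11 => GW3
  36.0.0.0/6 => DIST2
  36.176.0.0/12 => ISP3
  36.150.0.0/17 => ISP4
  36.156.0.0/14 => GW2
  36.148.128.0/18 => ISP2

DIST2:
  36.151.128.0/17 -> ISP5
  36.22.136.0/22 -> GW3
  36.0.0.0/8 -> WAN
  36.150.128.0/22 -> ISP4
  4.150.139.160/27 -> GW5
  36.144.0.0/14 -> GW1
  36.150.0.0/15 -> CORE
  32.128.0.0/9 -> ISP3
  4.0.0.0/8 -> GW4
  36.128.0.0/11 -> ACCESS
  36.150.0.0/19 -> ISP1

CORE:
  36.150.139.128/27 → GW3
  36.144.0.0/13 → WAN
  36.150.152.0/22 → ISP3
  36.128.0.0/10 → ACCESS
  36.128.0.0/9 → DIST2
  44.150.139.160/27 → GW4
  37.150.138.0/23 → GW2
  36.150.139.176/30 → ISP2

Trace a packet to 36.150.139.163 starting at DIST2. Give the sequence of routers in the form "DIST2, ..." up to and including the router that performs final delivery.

DIST2, CORE, WAN, ACCESS

At DIST2: longest match for 36.150.139.163 is 36.150.0.0/15 -> CORE
At CORE: longest match for 36.150.139.163 is 36.144.0.0/13 -> WAN
At WAN: longest match for 36.150.139.163 is 36.128.0.0/11 -> ACCESS
At ACCESS: longest match for 36.150.139.163 is 36.150.128.0/17 -> LAN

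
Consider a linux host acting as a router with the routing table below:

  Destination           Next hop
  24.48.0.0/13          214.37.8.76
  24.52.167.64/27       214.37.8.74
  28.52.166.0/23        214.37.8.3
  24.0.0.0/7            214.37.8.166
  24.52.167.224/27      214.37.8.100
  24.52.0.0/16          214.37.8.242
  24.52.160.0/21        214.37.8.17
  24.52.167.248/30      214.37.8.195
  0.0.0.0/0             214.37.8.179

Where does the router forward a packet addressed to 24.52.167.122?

214.37.8.17

Routes whose prefix contains 24.52.167.122:
  0.0.0.0/0 (default, matches everything) -> 214.37.8.179
  24.0.0.0/7 (24.0.0.0 - 25.255.255.255) -> 214.37.8.166
  24.48.0.0/13 (24.48.0.0 - 24.55.255.255) -> 214.37.8.76
  24.52.0.0/16 (24.52.0.0 - 24.52.255.255) -> 214.37.8.242
  24.52.160.0/21 (24.52.160.0 - 24.52.167.255) -> 214.37.8.17
More-specific entries that do NOT match:
  24.52.167.248/30 (24.52.167.248 - 24.52.167.251) does not contain 24.52.167.122
  24.52.167.64/27 (24.52.167.64 - 24.52.167.95) does not contain 24.52.167.122
  24.52.167.224/27 (24.52.167.224 - 24.52.167.255) does not contain 24.52.167.122
  28.52.166.0/23 (28.52.166.0 - 28.52.167.255) does not contain 24.52.167.122
Longest matching prefix is /21 -> next hop 214.37.8.17.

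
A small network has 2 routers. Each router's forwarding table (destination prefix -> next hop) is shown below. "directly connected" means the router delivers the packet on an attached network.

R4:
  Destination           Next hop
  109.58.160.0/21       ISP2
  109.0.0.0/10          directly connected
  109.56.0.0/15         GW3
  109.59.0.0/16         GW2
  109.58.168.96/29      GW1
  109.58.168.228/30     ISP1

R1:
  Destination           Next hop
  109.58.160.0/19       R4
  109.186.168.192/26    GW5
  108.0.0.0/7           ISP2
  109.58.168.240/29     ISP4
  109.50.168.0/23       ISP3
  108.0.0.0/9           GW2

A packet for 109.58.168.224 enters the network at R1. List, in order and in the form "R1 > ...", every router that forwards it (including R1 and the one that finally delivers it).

At R1: longest match for 109.58.168.224 is 109.58.160.0/19 -> R4
At R4: longest match for 109.58.168.224 is 109.0.0.0/10 -> directly connected

R1 > R4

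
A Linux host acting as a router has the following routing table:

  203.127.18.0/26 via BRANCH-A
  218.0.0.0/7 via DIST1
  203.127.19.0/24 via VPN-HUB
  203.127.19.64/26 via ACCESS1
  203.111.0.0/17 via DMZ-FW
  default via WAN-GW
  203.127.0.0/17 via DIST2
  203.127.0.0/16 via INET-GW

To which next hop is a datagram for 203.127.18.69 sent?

DIST2

Routes whose prefix contains 203.127.18.69:
  0.0.0.0/0 (default, matches everything) -> WAN-GW
  203.127.0.0/16 (203.127.0.0 - 203.127.255.255) -> INET-GW
  203.127.0.0/17 (203.127.0.0 - 203.127.127.255) -> DIST2
More-specific entries that do NOT match:
  203.127.18.0/26 (203.127.18.0 - 203.127.18.63) does not contain 203.127.18.69
  203.127.19.64/26 (203.127.19.64 - 203.127.19.127) does not contain 203.127.18.69
  203.127.19.0/24 (203.127.19.0 - 203.127.19.255) does not contain 203.127.18.69
Longest matching prefix is /17 -> next hop DIST2.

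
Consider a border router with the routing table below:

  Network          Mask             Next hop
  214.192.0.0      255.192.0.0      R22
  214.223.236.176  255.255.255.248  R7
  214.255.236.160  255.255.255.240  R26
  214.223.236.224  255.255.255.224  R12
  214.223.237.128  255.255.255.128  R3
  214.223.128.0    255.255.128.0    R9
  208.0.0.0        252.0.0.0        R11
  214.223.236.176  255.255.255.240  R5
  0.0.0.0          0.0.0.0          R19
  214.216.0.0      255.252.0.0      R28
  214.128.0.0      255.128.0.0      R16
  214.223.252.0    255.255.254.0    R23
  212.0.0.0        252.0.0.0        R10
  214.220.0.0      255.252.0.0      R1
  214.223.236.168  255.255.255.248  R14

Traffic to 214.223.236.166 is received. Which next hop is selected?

R9

Routes whose prefix contains 214.223.236.166:
  0.0.0.0/0 (default, matches everything) -> R19
  212.0.0.0/6 (212.0.0.0 - 215.255.255.255) -> R10
  214.128.0.0/9 (214.128.0.0 - 214.255.255.255) -> R16
  214.192.0.0/10 (214.192.0.0 - 214.255.255.255) -> R22
  214.220.0.0/14 (214.220.0.0 - 214.223.255.255) -> R1
  214.223.128.0/17 (214.223.128.0 - 214.223.255.255) -> R9
More-specific entries that do NOT match:
  214.223.236.176/29 (214.223.236.176 - 214.223.236.183) does not contain 214.223.236.166
  214.223.236.168/29 (214.223.236.168 - 214.223.236.175) does not contain 214.223.236.166
  214.255.236.160/28 (214.255.236.160 - 214.255.236.175) does not contain 214.223.236.166
  214.223.236.176/28 (214.223.236.176 - 214.223.236.191) does not contain 214.223.236.166
  214.223.236.224/27 (214.223.236.224 - 214.223.236.255) does not contain 214.223.236.166
  214.223.237.128/25 (214.223.237.128 - 214.223.237.255) does not contain 214.223.236.166
  214.223.252.0/23 (214.223.252.0 - 214.223.253.255) does not contain 214.223.236.166
Longest matching prefix is /17 -> next hop R9.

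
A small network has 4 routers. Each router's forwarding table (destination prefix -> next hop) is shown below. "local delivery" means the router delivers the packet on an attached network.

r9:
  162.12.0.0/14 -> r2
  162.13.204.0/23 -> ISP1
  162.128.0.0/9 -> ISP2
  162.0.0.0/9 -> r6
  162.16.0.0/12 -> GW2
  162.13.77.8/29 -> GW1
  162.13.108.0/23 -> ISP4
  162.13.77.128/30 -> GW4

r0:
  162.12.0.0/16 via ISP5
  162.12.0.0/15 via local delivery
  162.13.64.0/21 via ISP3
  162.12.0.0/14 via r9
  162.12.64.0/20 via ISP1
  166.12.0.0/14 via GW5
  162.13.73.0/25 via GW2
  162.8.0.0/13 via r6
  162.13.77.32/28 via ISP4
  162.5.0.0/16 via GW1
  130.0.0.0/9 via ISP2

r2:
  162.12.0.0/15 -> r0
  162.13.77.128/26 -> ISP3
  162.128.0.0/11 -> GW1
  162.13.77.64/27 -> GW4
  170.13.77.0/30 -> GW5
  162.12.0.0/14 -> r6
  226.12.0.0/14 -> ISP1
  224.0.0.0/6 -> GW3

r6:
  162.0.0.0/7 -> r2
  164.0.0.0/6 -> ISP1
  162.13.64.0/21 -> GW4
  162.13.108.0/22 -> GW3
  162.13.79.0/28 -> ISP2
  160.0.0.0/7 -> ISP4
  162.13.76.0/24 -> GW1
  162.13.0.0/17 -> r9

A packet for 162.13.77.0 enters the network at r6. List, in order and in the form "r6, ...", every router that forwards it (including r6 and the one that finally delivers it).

At r6: longest match for 162.13.77.0 is 162.13.0.0/17 -> r9
At r9: longest match for 162.13.77.0 is 162.12.0.0/14 -> r2
At r2: longest match for 162.13.77.0 is 162.12.0.0/15 -> r0
At r0: longest match for 162.13.77.0 is 162.12.0.0/15 -> local delivery

r6, r9, r2, r0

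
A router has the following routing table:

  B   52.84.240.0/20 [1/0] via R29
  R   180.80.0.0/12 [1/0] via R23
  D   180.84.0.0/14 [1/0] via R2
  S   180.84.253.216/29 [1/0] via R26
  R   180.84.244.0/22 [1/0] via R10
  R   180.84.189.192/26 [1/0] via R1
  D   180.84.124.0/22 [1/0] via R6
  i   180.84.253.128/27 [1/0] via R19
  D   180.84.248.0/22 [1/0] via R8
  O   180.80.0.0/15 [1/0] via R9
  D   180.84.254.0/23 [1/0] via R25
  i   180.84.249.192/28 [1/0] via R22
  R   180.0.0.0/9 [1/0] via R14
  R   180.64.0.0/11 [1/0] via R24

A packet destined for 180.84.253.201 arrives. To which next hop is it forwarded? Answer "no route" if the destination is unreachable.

Routes whose prefix contains 180.84.253.201:
  180.0.0.0/9 (180.0.0.0 - 180.127.255.255) -> R14
  180.64.0.0/11 (180.64.0.0 - 180.95.255.255) -> R24
  180.80.0.0/12 (180.80.0.0 - 180.95.255.255) -> R23
  180.84.0.0/14 (180.84.0.0 - 180.87.255.255) -> R2
More-specific entries that do NOT match:
  180.84.253.216/29 (180.84.253.216 - 180.84.253.223) does not contain 180.84.253.201
  180.84.249.192/28 (180.84.249.192 - 180.84.249.207) does not contain 180.84.253.201
  180.84.253.128/27 (180.84.253.128 - 180.84.253.159) does not contain 180.84.253.201
  180.84.189.192/26 (180.84.189.192 - 180.84.189.255) does not contain 180.84.253.201
  180.84.254.0/23 (180.84.254.0 - 180.84.255.255) does not contain 180.84.253.201
  180.84.244.0/22 (180.84.244.0 - 180.84.247.255) does not contain 180.84.253.201
  180.84.124.0/22 (180.84.124.0 - 180.84.127.255) does not contain 180.84.253.201
  180.84.248.0/22 (180.84.248.0 - 180.84.251.255) does not contain 180.84.253.201
  52.84.240.0/20 (52.84.240.0 - 52.84.255.255) does not contain 180.84.253.201
  180.80.0.0/15 (180.80.0.0 - 180.81.255.255) does not contain 180.84.253.201
Longest matching prefix is /14 -> next hop R2.

R2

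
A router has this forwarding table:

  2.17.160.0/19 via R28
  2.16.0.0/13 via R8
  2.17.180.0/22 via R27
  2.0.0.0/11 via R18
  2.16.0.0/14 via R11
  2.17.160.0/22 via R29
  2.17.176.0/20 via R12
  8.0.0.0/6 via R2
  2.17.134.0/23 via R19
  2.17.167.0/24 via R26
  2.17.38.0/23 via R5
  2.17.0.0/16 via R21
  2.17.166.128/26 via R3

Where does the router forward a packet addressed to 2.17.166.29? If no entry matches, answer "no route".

R28

Routes whose prefix contains 2.17.166.29:
  2.0.0.0/11 (2.0.0.0 - 2.31.255.255) -> R18
  2.16.0.0/13 (2.16.0.0 - 2.23.255.255) -> R8
  2.16.0.0/14 (2.16.0.0 - 2.19.255.255) -> R11
  2.17.0.0/16 (2.17.0.0 - 2.17.255.255) -> R21
  2.17.160.0/19 (2.17.160.0 - 2.17.191.255) -> R28
More-specific entries that do NOT match:
  2.17.166.128/26 (2.17.166.128 - 2.17.166.191) does not contain 2.17.166.29
  2.17.167.0/24 (2.17.167.0 - 2.17.167.255) does not contain 2.17.166.29
  2.17.134.0/23 (2.17.134.0 - 2.17.135.255) does not contain 2.17.166.29
  2.17.38.0/23 (2.17.38.0 - 2.17.39.255) does not contain 2.17.166.29
  2.17.180.0/22 (2.17.180.0 - 2.17.183.255) does not contain 2.17.166.29
  2.17.160.0/22 (2.17.160.0 - 2.17.163.255) does not contain 2.17.166.29
  2.17.176.0/20 (2.17.176.0 - 2.17.191.255) does not contain 2.17.166.29
Longest matching prefix is /19 -> next hop R28.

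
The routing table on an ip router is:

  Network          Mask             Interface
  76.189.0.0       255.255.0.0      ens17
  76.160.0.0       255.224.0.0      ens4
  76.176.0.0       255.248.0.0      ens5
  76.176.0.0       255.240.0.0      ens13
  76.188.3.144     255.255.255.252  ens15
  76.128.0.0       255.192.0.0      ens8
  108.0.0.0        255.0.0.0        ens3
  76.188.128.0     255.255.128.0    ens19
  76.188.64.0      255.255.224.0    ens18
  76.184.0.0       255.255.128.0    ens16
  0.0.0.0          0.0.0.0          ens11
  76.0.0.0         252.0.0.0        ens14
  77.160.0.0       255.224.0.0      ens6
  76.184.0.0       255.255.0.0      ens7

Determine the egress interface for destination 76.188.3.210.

Routes whose prefix contains 76.188.3.210:
  0.0.0.0/0 (default, matches everything) -> ens11
  76.0.0.0/6 (76.0.0.0 - 79.255.255.255) -> ens14
  76.128.0.0/10 (76.128.0.0 - 76.191.255.255) -> ens8
  76.160.0.0/11 (76.160.0.0 - 76.191.255.255) -> ens4
  76.176.0.0/12 (76.176.0.0 - 76.191.255.255) -> ens13
More-specific entries that do NOT match:
  76.188.3.144/30 (76.188.3.144 - 76.188.3.147) does not contain 76.188.3.210
  76.188.64.0/19 (76.188.64.0 - 76.188.95.255) does not contain 76.188.3.210
  76.188.128.0/17 (76.188.128.0 - 76.188.255.255) does not contain 76.188.3.210
  76.184.0.0/17 (76.184.0.0 - 76.184.127.255) does not contain 76.188.3.210
  76.189.0.0/16 (76.189.0.0 - 76.189.255.255) does not contain 76.188.3.210
  76.184.0.0/16 (76.184.0.0 - 76.184.255.255) does not contain 76.188.3.210
  76.176.0.0/13 (76.176.0.0 - 76.183.255.255) does not contain 76.188.3.210
Longest matching prefix is /12 -> interface ens13.

ens13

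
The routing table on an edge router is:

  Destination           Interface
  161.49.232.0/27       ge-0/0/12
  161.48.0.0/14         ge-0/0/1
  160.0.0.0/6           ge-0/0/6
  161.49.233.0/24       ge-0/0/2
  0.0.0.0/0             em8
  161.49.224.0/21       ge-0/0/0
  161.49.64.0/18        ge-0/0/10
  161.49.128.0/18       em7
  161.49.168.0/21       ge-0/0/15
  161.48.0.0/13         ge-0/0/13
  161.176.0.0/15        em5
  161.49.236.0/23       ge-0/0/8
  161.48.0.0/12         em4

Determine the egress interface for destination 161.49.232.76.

ge-0/0/1

Routes whose prefix contains 161.49.232.76:
  0.0.0.0/0 (default, matches everything) -> em8
  160.0.0.0/6 (160.0.0.0 - 163.255.255.255) -> ge-0/0/6
  161.48.0.0/12 (161.48.0.0 - 161.63.255.255) -> em4
  161.48.0.0/13 (161.48.0.0 - 161.55.255.255) -> ge-0/0/13
  161.48.0.0/14 (161.48.0.0 - 161.51.255.255) -> ge-0/0/1
More-specific entries that do NOT match:
  161.49.232.0/27 (161.49.232.0 - 161.49.232.31) does not contain 161.49.232.76
  161.49.233.0/24 (161.49.233.0 - 161.49.233.255) does not contain 161.49.232.76
  161.49.236.0/23 (161.49.236.0 - 161.49.237.255) does not contain 161.49.232.76
  161.49.224.0/21 (161.49.224.0 - 161.49.231.255) does not contain 161.49.232.76
  161.49.168.0/21 (161.49.168.0 - 161.49.175.255) does not contain 161.49.232.76
  161.49.64.0/18 (161.49.64.0 - 161.49.127.255) does not contain 161.49.232.76
  161.49.128.0/18 (161.49.128.0 - 161.49.191.255) does not contain 161.49.232.76
  161.176.0.0/15 (161.176.0.0 - 161.177.255.255) does not contain 161.49.232.76
Longest matching prefix is /14 -> interface ge-0/0/1.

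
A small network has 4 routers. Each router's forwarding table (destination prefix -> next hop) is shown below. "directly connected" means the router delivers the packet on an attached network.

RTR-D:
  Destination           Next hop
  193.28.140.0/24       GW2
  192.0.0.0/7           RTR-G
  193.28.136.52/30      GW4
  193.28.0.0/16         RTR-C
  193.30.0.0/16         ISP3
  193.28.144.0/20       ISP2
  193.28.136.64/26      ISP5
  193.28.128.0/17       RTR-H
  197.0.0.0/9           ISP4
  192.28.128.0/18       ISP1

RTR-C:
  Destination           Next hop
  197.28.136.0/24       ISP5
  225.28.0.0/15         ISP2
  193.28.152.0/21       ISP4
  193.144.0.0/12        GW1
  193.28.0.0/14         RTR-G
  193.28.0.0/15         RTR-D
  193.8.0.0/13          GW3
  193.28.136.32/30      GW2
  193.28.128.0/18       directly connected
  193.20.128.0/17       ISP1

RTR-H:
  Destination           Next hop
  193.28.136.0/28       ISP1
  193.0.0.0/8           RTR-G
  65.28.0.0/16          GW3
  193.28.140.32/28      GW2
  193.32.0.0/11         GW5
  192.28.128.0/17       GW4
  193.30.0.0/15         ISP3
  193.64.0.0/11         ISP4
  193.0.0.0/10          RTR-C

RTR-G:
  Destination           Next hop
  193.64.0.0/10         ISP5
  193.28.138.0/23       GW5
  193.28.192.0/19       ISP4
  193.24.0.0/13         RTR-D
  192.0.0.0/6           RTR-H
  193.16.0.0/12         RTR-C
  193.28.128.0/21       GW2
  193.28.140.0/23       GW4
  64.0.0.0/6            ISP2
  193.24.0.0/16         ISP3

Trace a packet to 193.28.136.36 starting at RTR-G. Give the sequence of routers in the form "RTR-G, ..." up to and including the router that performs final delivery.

At RTR-G: longest match for 193.28.136.36 is 193.24.0.0/13 -> RTR-D
At RTR-D: longest match for 193.28.136.36 is 193.28.128.0/17 -> RTR-H
At RTR-H: longest match for 193.28.136.36 is 193.0.0.0/10 -> RTR-C
At RTR-C: longest match for 193.28.136.36 is 193.28.128.0/18 -> directly connected

RTR-G, RTR-D, RTR-H, RTR-C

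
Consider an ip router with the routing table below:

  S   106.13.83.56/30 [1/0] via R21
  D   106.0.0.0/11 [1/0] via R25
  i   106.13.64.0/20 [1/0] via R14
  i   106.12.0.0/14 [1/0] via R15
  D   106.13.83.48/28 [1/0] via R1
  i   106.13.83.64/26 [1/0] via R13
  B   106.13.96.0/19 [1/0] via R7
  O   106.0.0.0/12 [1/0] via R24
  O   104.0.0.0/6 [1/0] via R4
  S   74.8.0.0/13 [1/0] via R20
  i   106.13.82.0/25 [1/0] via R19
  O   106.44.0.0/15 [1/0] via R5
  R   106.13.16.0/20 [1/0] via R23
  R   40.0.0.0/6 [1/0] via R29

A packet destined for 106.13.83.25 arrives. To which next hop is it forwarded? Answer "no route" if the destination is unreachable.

Routes whose prefix contains 106.13.83.25:
  104.0.0.0/6 (104.0.0.0 - 107.255.255.255) -> R4
  106.0.0.0/11 (106.0.0.0 - 106.31.255.255) -> R25
  106.0.0.0/12 (106.0.0.0 - 106.15.255.255) -> R24
  106.12.0.0/14 (106.12.0.0 - 106.15.255.255) -> R15
More-specific entries that do NOT match:
  106.13.83.56/30 (106.13.83.56 - 106.13.83.59) does not contain 106.13.83.25
  106.13.83.48/28 (106.13.83.48 - 106.13.83.63) does not contain 106.13.83.25
  106.13.83.64/26 (106.13.83.64 - 106.13.83.127) does not contain 106.13.83.25
  106.13.82.0/25 (106.13.82.0 - 106.13.82.127) does not contain 106.13.83.25
  106.13.64.0/20 (106.13.64.0 - 106.13.79.255) does not contain 106.13.83.25
  106.13.16.0/20 (106.13.16.0 - 106.13.31.255) does not contain 106.13.83.25
  106.13.96.0/19 (106.13.96.0 - 106.13.127.255) does not contain 106.13.83.25
  106.44.0.0/15 (106.44.0.0 - 106.45.255.255) does not contain 106.13.83.25
Longest matching prefix is /14 -> next hop R15.

R15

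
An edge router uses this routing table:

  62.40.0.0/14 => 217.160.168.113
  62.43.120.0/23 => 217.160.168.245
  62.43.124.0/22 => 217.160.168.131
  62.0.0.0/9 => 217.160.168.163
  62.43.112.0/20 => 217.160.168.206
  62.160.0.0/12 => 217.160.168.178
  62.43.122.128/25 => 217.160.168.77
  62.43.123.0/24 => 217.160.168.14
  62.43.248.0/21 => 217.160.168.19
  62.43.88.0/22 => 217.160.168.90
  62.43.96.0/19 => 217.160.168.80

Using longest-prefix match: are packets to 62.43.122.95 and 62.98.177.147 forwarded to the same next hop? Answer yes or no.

62.43.122.95: longest match 62.43.112.0/20 -> 217.160.168.206
62.98.177.147: longest match 62.0.0.0/9 -> 217.160.168.163

no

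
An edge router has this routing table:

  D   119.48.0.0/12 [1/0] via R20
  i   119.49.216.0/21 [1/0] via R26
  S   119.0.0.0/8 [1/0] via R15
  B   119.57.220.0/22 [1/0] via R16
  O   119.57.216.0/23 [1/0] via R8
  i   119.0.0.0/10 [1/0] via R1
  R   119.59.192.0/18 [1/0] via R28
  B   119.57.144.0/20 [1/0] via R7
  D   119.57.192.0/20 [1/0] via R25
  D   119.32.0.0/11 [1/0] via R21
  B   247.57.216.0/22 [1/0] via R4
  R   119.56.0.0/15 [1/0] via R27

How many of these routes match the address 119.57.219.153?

5

Prefixes containing 119.57.219.153:
  119.0.0.0/8 (119.0.0.0 - 119.255.255.255)
  119.0.0.0/10 (119.0.0.0 - 119.63.255.255)
  119.32.0.0/11 (119.32.0.0 - 119.63.255.255)
  119.48.0.0/12 (119.48.0.0 - 119.63.255.255)
  119.56.0.0/15 (119.56.0.0 - 119.57.255.255)
Total matching entries: 5.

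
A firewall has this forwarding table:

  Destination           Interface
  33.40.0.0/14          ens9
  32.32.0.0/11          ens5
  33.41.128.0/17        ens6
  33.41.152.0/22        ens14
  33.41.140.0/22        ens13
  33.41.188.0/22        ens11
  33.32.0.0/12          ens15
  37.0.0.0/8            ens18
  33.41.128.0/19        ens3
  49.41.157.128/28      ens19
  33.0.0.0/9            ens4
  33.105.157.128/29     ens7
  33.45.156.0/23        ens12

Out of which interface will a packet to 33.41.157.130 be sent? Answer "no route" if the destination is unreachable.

Routes whose prefix contains 33.41.157.130:
  33.0.0.0/9 (33.0.0.0 - 33.127.255.255) -> ens4
  33.32.0.0/12 (33.32.0.0 - 33.47.255.255) -> ens15
  33.40.0.0/14 (33.40.0.0 - 33.43.255.255) -> ens9
  33.41.128.0/17 (33.41.128.0 - 33.41.255.255) -> ens6
  33.41.128.0/19 (33.41.128.0 - 33.41.159.255) -> ens3
More-specific entries that do NOT match:
  33.105.157.128/29 (33.105.157.128 - 33.105.157.135) does not contain 33.41.157.130
  49.41.157.128/28 (49.41.157.128 - 49.41.157.143) does not contain 33.41.157.130
  33.45.156.0/23 (33.45.156.0 - 33.45.157.255) does not contain 33.41.157.130
  33.41.152.0/22 (33.41.152.0 - 33.41.155.255) does not contain 33.41.157.130
  33.41.140.0/22 (33.41.140.0 - 33.41.143.255) does not contain 33.41.157.130
  33.41.188.0/22 (33.41.188.0 - 33.41.191.255) does not contain 33.41.157.130
Longest matching prefix is /19 -> interface ens3.

ens3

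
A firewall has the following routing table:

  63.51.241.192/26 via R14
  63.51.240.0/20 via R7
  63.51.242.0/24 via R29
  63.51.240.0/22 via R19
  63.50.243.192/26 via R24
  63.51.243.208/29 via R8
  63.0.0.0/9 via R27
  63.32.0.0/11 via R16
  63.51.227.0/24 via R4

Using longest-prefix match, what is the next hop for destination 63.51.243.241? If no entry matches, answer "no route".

Routes whose prefix contains 63.51.243.241:
  63.0.0.0/9 (63.0.0.0 - 63.127.255.255) -> R27
  63.32.0.0/11 (63.32.0.0 - 63.63.255.255) -> R16
  63.51.240.0/20 (63.51.240.0 - 63.51.255.255) -> R7
  63.51.240.0/22 (63.51.240.0 - 63.51.243.255) -> R19
More-specific entries that do NOT match:
  63.51.243.208/29 (63.51.243.208 - 63.51.243.215) does not contain 63.51.243.241
  63.51.241.192/26 (63.51.241.192 - 63.51.241.255) does not contain 63.51.243.241
  63.50.243.192/26 (63.50.243.192 - 63.50.243.255) does not contain 63.51.243.241
  63.51.242.0/24 (63.51.242.0 - 63.51.242.255) does not contain 63.51.243.241
  63.51.227.0/24 (63.51.227.0 - 63.51.227.255) does not contain 63.51.243.241
Longest matching prefix is /22 -> next hop R19.

R19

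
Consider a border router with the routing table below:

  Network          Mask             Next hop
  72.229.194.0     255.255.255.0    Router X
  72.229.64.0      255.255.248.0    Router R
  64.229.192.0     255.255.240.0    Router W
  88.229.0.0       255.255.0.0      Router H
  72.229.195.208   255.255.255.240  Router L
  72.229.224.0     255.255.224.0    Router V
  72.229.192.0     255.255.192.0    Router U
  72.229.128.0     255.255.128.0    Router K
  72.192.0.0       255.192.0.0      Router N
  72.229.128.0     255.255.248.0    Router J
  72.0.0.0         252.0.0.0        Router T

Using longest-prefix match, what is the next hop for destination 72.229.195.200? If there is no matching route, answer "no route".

Routes whose prefix contains 72.229.195.200:
  72.0.0.0/6 (72.0.0.0 - 75.255.255.255) -> Router T
  72.192.0.0/10 (72.192.0.0 - 72.255.255.255) -> Router N
  72.229.128.0/17 (72.229.128.0 - 72.229.255.255) -> Router K
  72.229.192.0/18 (72.229.192.0 - 72.229.255.255) -> Router U
More-specific entries that do NOT match:
  72.229.195.208/28 (72.229.195.208 - 72.229.195.223) does not contain 72.229.195.200
  72.229.194.0/24 (72.229.194.0 - 72.229.194.255) does not contain 72.229.195.200
  72.229.64.0/21 (72.229.64.0 - 72.229.71.255) does not contain 72.229.195.200
  72.229.128.0/21 (72.229.128.0 - 72.229.135.255) does not contain 72.229.195.200
  64.229.192.0/20 (64.229.192.0 - 64.229.207.255) does not contain 72.229.195.200
  72.229.224.0/19 (72.229.224.0 - 72.229.255.255) does not contain 72.229.195.200
Longest matching prefix is /18 -> next hop Router U.

Router U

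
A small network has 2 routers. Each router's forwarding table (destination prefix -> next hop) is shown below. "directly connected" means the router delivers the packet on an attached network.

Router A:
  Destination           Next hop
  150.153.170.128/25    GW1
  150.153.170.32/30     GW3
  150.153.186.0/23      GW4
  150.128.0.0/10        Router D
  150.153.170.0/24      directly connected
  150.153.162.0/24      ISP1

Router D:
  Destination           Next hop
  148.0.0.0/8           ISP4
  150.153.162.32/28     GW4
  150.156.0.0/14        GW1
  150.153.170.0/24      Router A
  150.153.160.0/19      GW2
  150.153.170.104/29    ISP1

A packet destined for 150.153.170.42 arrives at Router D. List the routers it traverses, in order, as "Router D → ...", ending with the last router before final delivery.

At Router D: longest match for 150.153.170.42 is 150.153.170.0/24 -> Router A
At Router A: longest match for 150.153.170.42 is 150.153.170.0/24 -> directly connected

Router D → Router A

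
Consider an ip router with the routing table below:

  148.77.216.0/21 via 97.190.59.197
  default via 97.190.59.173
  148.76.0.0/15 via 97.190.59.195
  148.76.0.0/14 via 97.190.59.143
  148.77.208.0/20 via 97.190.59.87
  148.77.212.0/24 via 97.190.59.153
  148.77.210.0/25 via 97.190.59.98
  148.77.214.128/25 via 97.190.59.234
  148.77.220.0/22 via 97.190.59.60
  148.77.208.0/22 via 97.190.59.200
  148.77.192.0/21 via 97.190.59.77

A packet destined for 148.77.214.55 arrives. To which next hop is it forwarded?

97.190.59.87

Routes whose prefix contains 148.77.214.55:
  0.0.0.0/0 (default, matches everything) -> 97.190.59.173
  148.76.0.0/14 (148.76.0.0 - 148.79.255.255) -> 97.190.59.143
  148.76.0.0/15 (148.76.0.0 - 148.77.255.255) -> 97.190.59.195
  148.77.208.0/20 (148.77.208.0 - 148.77.223.255) -> 97.190.59.87
More-specific entries that do NOT match:
  148.77.210.0/25 (148.77.210.0 - 148.77.210.127) does not contain 148.77.214.55
  148.77.214.128/25 (148.77.214.128 - 148.77.214.255) does not contain 148.77.214.55
  148.77.212.0/24 (148.77.212.0 - 148.77.212.255) does not contain 148.77.214.55
  148.77.220.0/22 (148.77.220.0 - 148.77.223.255) does not contain 148.77.214.55
  148.77.208.0/22 (148.77.208.0 - 148.77.211.255) does not contain 148.77.214.55
  148.77.216.0/21 (148.77.216.0 - 148.77.223.255) does not contain 148.77.214.55
  148.77.192.0/21 (148.77.192.0 - 148.77.199.255) does not contain 148.77.214.55
Longest matching prefix is /20 -> next hop 97.190.59.87.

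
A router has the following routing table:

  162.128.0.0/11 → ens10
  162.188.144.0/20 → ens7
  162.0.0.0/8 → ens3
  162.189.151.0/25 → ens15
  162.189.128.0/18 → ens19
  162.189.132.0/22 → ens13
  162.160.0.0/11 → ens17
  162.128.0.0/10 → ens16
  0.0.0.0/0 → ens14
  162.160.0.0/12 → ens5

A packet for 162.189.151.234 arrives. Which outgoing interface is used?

ens19

Routes whose prefix contains 162.189.151.234:
  0.0.0.0/0 (default, matches everything) -> ens14
  162.0.0.0/8 (162.0.0.0 - 162.255.255.255) -> ens3
  162.128.0.0/10 (162.128.0.0 - 162.191.255.255) -> ens16
  162.160.0.0/11 (162.160.0.0 - 162.191.255.255) -> ens17
  162.189.128.0/18 (162.189.128.0 - 162.189.191.255) -> ens19
More-specific entries that do NOT match:
  162.189.151.0/25 (162.189.151.0 - 162.189.151.127) does not contain 162.189.151.234
  162.189.132.0/22 (162.189.132.0 - 162.189.135.255) does not contain 162.189.151.234
  162.188.144.0/20 (162.188.144.0 - 162.188.159.255) does not contain 162.189.151.234
Longest matching prefix is /18 -> interface ens19.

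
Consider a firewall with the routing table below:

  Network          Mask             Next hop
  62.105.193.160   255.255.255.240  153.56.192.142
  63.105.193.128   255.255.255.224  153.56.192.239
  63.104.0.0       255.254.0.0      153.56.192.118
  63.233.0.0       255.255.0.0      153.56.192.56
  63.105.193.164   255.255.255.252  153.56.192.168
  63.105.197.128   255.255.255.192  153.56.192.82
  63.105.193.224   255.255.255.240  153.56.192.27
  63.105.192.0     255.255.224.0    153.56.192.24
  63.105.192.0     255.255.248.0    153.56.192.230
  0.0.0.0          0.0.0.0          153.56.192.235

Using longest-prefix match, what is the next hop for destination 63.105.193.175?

Routes whose prefix contains 63.105.193.175:
  0.0.0.0/0 (default, matches everything) -> 153.56.192.235
  63.104.0.0/15 (63.104.0.0 - 63.105.255.255) -> 153.56.192.118
  63.105.192.0/19 (63.105.192.0 - 63.105.223.255) -> 153.56.192.24
  63.105.192.0/21 (63.105.192.0 - 63.105.199.255) -> 153.56.192.230
More-specific entries that do NOT match:
  63.105.193.164/30 (63.105.193.164 - 63.105.193.167) does not contain 63.105.193.175
  62.105.193.160/28 (62.105.193.160 - 62.105.193.175) does not contain 63.105.193.175
  63.105.193.224/28 (63.105.193.224 - 63.105.193.239) does not contain 63.105.193.175
  63.105.193.128/27 (63.105.193.128 - 63.105.193.159) does not contain 63.105.193.175
  63.105.197.128/26 (63.105.197.128 - 63.105.197.191) does not contain 63.105.193.175
Longest matching prefix is /21 -> next hop 153.56.192.230.

153.56.192.230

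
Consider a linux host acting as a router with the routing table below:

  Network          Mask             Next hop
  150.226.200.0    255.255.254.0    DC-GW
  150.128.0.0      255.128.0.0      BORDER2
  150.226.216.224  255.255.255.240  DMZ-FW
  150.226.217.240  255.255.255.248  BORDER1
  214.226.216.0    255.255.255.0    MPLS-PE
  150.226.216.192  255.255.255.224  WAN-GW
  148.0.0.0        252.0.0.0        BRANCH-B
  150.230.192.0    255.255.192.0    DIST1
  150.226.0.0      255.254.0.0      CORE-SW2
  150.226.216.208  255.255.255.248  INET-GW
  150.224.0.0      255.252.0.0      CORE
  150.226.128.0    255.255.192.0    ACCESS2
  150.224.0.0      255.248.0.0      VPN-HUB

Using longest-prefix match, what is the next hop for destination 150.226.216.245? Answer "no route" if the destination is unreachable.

CORE-SW2

Routes whose prefix contains 150.226.216.245:
  148.0.0.0/6 (148.0.0.0 - 151.255.255.255) -> BRANCH-B
  150.128.0.0/9 (150.128.0.0 - 150.255.255.255) -> BORDER2
  150.224.0.0/13 (150.224.0.0 - 150.231.255.255) -> VPN-HUB
  150.224.0.0/14 (150.224.0.0 - 150.227.255.255) -> CORE
  150.226.0.0/15 (150.226.0.0 - 150.227.255.255) -> CORE-SW2
More-specific entries that do NOT match:
  150.226.217.240/29 (150.226.217.240 - 150.226.217.247) does not contain 150.226.216.245
  150.226.216.208/29 (150.226.216.208 - 150.226.216.215) does not contain 150.226.216.245
  150.226.216.224/28 (150.226.216.224 - 150.226.216.239) does not contain 150.226.216.245
  150.226.216.192/27 (150.226.216.192 - 150.226.216.223) does not contain 150.226.216.245
  214.226.216.0/24 (214.226.216.0 - 214.226.216.255) does not contain 150.226.216.245
  150.226.200.0/23 (150.226.200.0 - 150.226.201.255) does not contain 150.226.216.245
  150.230.192.0/18 (150.230.192.0 - 150.230.255.255) does not contain 150.226.216.245
  150.226.128.0/18 (150.226.128.0 - 150.226.191.255) does not contain 150.226.216.245
Longest matching prefix is /15 -> next hop CORE-SW2.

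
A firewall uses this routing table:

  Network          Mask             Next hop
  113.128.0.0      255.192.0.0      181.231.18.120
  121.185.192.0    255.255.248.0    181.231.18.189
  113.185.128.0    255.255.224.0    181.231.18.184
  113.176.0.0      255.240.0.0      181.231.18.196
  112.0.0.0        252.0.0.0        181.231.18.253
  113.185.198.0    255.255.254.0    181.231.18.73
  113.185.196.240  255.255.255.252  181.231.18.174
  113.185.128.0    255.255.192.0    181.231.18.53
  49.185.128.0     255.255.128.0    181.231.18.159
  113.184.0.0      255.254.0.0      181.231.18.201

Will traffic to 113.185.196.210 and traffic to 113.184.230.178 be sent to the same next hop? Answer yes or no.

113.185.196.210: longest match 113.184.0.0/15 -> 181.231.18.201
113.184.230.178: longest match 113.184.0.0/15 -> 181.231.18.201

yes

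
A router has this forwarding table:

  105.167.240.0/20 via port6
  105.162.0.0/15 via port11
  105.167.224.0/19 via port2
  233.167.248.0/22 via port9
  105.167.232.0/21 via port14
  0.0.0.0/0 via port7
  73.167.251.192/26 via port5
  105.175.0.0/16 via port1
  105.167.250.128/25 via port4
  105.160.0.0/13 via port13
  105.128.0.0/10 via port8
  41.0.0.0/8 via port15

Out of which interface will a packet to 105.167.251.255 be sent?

port6

Routes whose prefix contains 105.167.251.255:
  0.0.0.0/0 (default, matches everything) -> port7
  105.128.0.0/10 (105.128.0.0 - 105.191.255.255) -> port8
  105.160.0.0/13 (105.160.0.0 - 105.167.255.255) -> port13
  105.167.224.0/19 (105.167.224.0 - 105.167.255.255) -> port2
  105.167.240.0/20 (105.167.240.0 - 105.167.255.255) -> port6
More-specific entries that do NOT match:
  73.167.251.192/26 (73.167.251.192 - 73.167.251.255) does not contain 105.167.251.255
  105.167.250.128/25 (105.167.250.128 - 105.167.250.255) does not contain 105.167.251.255
  233.167.248.0/22 (233.167.248.0 - 233.167.251.255) does not contain 105.167.251.255
  105.167.232.0/21 (105.167.232.0 - 105.167.239.255) does not contain 105.167.251.255
Longest matching prefix is /20 -> interface port6.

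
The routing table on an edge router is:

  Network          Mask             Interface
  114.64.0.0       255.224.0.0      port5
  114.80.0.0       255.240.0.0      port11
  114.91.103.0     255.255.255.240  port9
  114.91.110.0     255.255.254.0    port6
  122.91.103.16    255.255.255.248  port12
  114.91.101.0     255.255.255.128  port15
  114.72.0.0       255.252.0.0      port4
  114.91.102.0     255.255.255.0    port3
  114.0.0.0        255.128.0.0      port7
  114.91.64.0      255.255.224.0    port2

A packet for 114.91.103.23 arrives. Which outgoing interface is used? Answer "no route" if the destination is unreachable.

port11

Routes whose prefix contains 114.91.103.23:
  114.0.0.0/9 (114.0.0.0 - 114.127.255.255) -> port7
  114.64.0.0/11 (114.64.0.0 - 114.95.255.255) -> port5
  114.80.0.0/12 (114.80.0.0 - 114.95.255.255) -> port11
More-specific entries that do NOT match:
  122.91.103.16/29 (122.91.103.16 - 122.91.103.23) does not contain 114.91.103.23
  114.91.103.0/28 (114.91.103.0 - 114.91.103.15) does not contain 114.91.103.23
  114.91.101.0/25 (114.91.101.0 - 114.91.101.127) does not contain 114.91.103.23
  114.91.102.0/24 (114.91.102.0 - 114.91.102.255) does not contain 114.91.103.23
  114.91.110.0/23 (114.91.110.0 - 114.91.111.255) does not contain 114.91.103.23
  114.91.64.0/19 (114.91.64.0 - 114.91.95.255) does not contain 114.91.103.23
  114.72.0.0/14 (114.72.0.0 - 114.75.255.255) does not contain 114.91.103.23
Longest matching prefix is /12 -> interface port11.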